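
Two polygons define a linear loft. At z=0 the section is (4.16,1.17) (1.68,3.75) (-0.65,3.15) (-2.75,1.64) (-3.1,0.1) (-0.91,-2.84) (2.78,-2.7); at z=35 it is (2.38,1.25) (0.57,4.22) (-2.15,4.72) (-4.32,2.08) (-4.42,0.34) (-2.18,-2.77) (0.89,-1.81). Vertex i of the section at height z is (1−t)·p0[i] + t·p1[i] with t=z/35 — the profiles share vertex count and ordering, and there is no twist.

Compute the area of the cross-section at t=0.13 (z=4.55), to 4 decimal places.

Cross-section at t=0.13: each vertex is (1-t)·p0[i] + t·p1[i].
  v1: (1-0.13)·(4.16,1.17) + 0.13·(2.38,1.25) = (3.9286,1.1804)
  v2: (1-0.13)·(1.68,3.75) + 0.13·(0.57,4.22) = (1.5357,3.8111)
  v3: (1-0.13)·(-0.65,3.15) + 0.13·(-2.15,4.72) = (-0.8450,3.3541)
  v4: (1-0.13)·(-2.75,1.64) + 0.13·(-4.32,2.08) = (-2.9541,1.6972)
  v5: (1-0.13)·(-3.1,0.1) + 0.13·(-4.42,0.34) = (-3.2716,0.1312)
  v6: (1-0.13)·(-0.91,-2.84) + 0.13·(-2.18,-2.77) = (-1.0751,-2.8309)
  v7: (1-0.13)·(2.78,-2.7) + 0.13·(0.89,-1.81) = (2.5343,-2.5843)
Shoelace sum Σ(x_i·y_{i+1} − x_{i+1}·y_i):
  i=1: 3.9286·3.8111 − 1.5357·1.1804 = +13.1595 (running +13.1595)
  i=2: 1.5357·3.3541 − -0.8450·3.8111 = +8.3713 (running +21.5308)
  i=3: -0.8450·1.6972 − -2.9541·3.3541 = +8.4742 (running +30.0050)
  i=4: -2.9541·0.1312 − -3.2716·1.6972 = +5.1650 (running +35.1700)
  i=5: -3.2716·-2.8309 − -1.0751·0.1312 = +9.4026 (running +44.5726)
  i=6: -1.0751·-2.5843 − 2.5343·-2.8309 = +9.9527 (running +54.5254)
  i=7: 2.5343·1.1804 − 3.9286·-2.5843 = +13.1442 (running +67.6695)
Area = |Σ|/2 = |67.6695|/2 = 33.8348

Area at t=0.13: 33.8348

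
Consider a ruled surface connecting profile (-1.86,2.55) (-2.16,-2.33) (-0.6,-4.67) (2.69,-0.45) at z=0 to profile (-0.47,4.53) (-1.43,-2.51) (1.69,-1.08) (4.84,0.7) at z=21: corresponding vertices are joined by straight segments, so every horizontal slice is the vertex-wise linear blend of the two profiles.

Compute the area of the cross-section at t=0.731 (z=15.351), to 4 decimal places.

Cross-section at t=0.731: each vertex is (1-t)·p0[i] + t·p1[i].
  v1: (1-0.731)·(-1.86,2.55) + 0.731·(-0.47,4.53) = (-0.8439,3.9974)
  v2: (1-0.731)·(-2.16,-2.33) + 0.731·(-1.43,-2.51) = (-1.6264,-2.4616)
  v3: (1-0.731)·(-0.6,-4.67) + 0.731·(1.69,-1.08) = (1.0740,-2.0457)
  v4: (1-0.731)·(2.69,-0.45) + 0.731·(4.84,0.7) = (4.2616,0.3906)
Shoelace sum Σ(x_i·y_{i+1} − x_{i+1}·y_i):
  i=1: -0.8439·-2.4616 − -1.6264·3.9974 = +8.5786 (running +8.5786)
  i=2: -1.6264·-2.0457 − 1.0740·-2.4616 = +5.9708 (running +14.5494)
  i=3: 1.0740·0.3906 − 4.2616·-2.0457 = +9.1377 (running +23.6870)
  i=4: 4.2616·3.9974 − -0.8439·0.3906 = +17.3651 (running +41.0521)
Area = |Σ|/2 = |41.0521|/2 = 20.5261

Area at t=0.731: 20.5261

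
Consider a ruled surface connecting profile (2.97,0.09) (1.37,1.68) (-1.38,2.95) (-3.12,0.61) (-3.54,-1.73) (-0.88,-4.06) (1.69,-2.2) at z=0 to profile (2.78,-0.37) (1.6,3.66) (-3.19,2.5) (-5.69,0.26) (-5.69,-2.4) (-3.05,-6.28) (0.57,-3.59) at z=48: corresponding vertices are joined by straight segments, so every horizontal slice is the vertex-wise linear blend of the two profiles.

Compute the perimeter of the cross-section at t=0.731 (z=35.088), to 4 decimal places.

Cross-section at t=0.731: each vertex is (1-t)·p0[i] + t·p1[i].
  v1: (1-0.731)·(2.97,0.09) + 0.731·(2.78,-0.37) = (2.8311,-0.2463)
  v2: (1-0.731)·(1.37,1.68) + 0.731·(1.6,3.66) = (1.5381,3.1274)
  v3: (1-0.731)·(-1.38,2.95) + 0.731·(-3.19,2.5) = (-2.7031,2.6210)
  v4: (1-0.731)·(-3.12,0.61) + 0.731·(-5.69,0.26) = (-4.9987,0.3542)
  v5: (1-0.731)·(-3.54,-1.73) + 0.731·(-5.69,-2.4) = (-5.1117,-2.2198)
  v6: (1-0.731)·(-0.88,-4.06) + 0.731·(-3.05,-6.28) = (-2.4663,-5.6828)
  v7: (1-0.731)·(1.69,-2.2) + 0.731·(0.57,-3.59) = (0.8713,-3.2161)
Perimeter = Σ |v_{i+1} − v_i|:
  edge 1→2: √(-1.2930² + 3.3736²) = 3.6129 (running 3.6129)
  edge 2→3: √(-4.2412² + -0.5063²) = 4.2714 (running 7.8843)
  edge 3→4: √(-2.2956² + -2.2669²) = 3.2262 (running 11.1105)
  edge 4→5: √(-0.1130² + -2.5739²) = 2.5764 (running 13.6869)
  edge 5→6: √(2.6454² + -3.4630²) = 4.3578 (running 18.0447)
  edge 6→7: √(3.3375² + 2.4667²) = 4.1502 (running 22.1949)
  edge 7→1: √(1.9598² + 2.9698²) = 3.5582 (running 25.7531)
Perimeter = 25.7531

Perimeter at t=0.731: 25.7531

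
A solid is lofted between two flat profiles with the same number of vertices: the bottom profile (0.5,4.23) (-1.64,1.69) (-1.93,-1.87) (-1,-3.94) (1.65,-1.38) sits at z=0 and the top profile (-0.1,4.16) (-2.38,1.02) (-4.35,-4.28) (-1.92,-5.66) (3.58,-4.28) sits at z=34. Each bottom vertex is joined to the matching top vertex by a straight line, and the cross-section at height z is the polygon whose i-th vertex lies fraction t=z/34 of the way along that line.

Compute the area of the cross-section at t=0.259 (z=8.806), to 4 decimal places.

Area at t=0.259: 23.3319

Cross-section at t=0.259: each vertex is (1-t)·p0[i] + t·p1[i].
  v1: (1-0.259)·(0.5,4.23) + 0.259·(-0.1,4.16) = (0.3446,4.2119)
  v2: (1-0.259)·(-1.64,1.69) + 0.259·(-2.38,1.02) = (-1.8317,1.5165)
  v3: (1-0.259)·(-1.93,-1.87) + 0.259·(-4.35,-4.28) = (-2.5568,-2.4942)
  v4: (1-0.259)·(-1,-3.94) + 0.259·(-1.92,-5.66) = (-1.2383,-4.3855)
  v5: (1-0.259)·(1.65,-1.38) + 0.259·(3.58,-4.28) = (2.1499,-2.1311)
Shoelace sum Σ(x_i·y_{i+1} − x_{i+1}·y_i):
  i=1: 0.3446·1.5165 − -1.8317·4.2119 = +8.2373 (running +8.2373)
  i=2: -1.8317·-2.4942 − -2.5568·1.5165 = +8.4458 (running +16.6831)
  i=3: -2.5568·-4.3855 − -1.2383·-2.4942 = +8.1242 (running +24.8073)
  i=4: -1.2383·-2.1311 − 2.1499·-4.3855 = +12.0671 (running +36.8744)
  i=5: 2.1499·4.2119 − 0.3446·-2.1311 = +9.7894 (running +46.6637)
Area = |Σ|/2 = |46.6637|/2 = 23.3319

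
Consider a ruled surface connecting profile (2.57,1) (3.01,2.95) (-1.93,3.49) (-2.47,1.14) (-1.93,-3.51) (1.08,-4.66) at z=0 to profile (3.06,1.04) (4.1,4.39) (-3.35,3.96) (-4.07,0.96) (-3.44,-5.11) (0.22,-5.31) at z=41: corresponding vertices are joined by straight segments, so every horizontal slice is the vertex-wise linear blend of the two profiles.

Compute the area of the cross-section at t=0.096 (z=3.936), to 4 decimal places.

Cross-section at t=0.096: each vertex is (1-t)·p0[i] + t·p1[i].
  v1: (1-0.096)·(2.57,1) + 0.096·(3.06,1.04) = (2.6170,1.0038)
  v2: (1-0.096)·(3.01,2.95) + 0.096·(4.1,4.39) = (3.1146,3.0882)
  v3: (1-0.096)·(-1.93,3.49) + 0.096·(-3.35,3.96) = (-2.0663,3.5351)
  v4: (1-0.096)·(-2.47,1.14) + 0.096·(-4.07,0.96) = (-2.6236,1.1227)
  v5: (1-0.096)·(-1.93,-3.51) + 0.096·(-3.44,-5.11) = (-2.0750,-3.6636)
  v6: (1-0.096)·(1.08,-4.66) + 0.096·(0.22,-5.31) = (0.9974,-4.7224)
Shoelace sum Σ(x_i·y_{i+1} − x_{i+1}·y_i):
  i=1: 2.6170·3.0882 − 3.1146·1.0038 = +4.9554 (running +4.9554)
  i=2: 3.1146·3.5351 − -2.0663·3.0882 = +17.3919 (running +22.3474)
  i=3: -2.0663·1.1227 − -2.6236·3.5351 = +6.9548 (running +29.3022)
  i=4: -2.6236·-3.6636 − -2.0750·1.1227 = +11.9414 (running +41.2436)
  i=5: -2.0750·-4.7224 − 0.9974·-3.6636 = +13.4530 (running +54.6966)
  i=6: 0.9974·1.0038 − 2.6170·-4.7224 = +13.3600 (running +68.0566)
Area = |Σ|/2 = |68.0566|/2 = 34.0283

Area at t=0.096: 34.0283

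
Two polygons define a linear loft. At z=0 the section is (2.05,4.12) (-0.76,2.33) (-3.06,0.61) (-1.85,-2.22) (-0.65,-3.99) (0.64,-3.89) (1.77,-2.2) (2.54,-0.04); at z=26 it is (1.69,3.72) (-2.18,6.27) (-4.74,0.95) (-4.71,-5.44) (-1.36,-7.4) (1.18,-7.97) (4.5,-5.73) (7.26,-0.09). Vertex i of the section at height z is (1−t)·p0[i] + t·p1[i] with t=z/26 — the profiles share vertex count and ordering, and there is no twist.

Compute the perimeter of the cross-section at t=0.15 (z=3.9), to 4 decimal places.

Perimeter at t=0.15: 23.2619

Cross-section at t=0.15: each vertex is (1-t)·p0[i] + t·p1[i].
  v1: (1-0.15)·(2.05,4.12) + 0.15·(1.69,3.72) = (1.9960,4.0600)
  v2: (1-0.15)·(-0.76,2.33) + 0.15·(-2.18,6.27) = (-0.9730,2.9210)
  v3: (1-0.15)·(-3.06,0.61) + 0.15·(-4.74,0.95) = (-3.3120,0.6610)
  v4: (1-0.15)·(-1.85,-2.22) + 0.15·(-4.71,-5.44) = (-2.2790,-2.7030)
  v5: (1-0.15)·(-0.65,-3.99) + 0.15·(-1.36,-7.4) = (-0.7565,-4.5015)
  v6: (1-0.15)·(0.64,-3.89) + 0.15·(1.18,-7.97) = (0.7210,-4.5020)
  v7: (1-0.15)·(1.77,-2.2) + 0.15·(4.5,-5.73) = (2.1795,-2.7295)
  v8: (1-0.15)·(2.54,-0.04) + 0.15·(7.26,-0.09) = (3.2480,-0.0475)
Perimeter = Σ |v_{i+1} − v_i|:
  edge 1→2: √(-2.9690² + -1.1390²) = 3.1800 (running 3.1800)
  edge 2→3: √(-2.3390² + -2.2600²) = 3.2525 (running 6.4324)
  edge 3→4: √(1.0330² + -3.3640²) = 3.5190 (running 9.9515)
  edge 4→5: √(1.5225² + -1.7985²) = 2.3564 (running 12.3079)
  edge 5→6: √(1.4775² + -0.0005²) = 1.4775 (running 13.7854)
  edge 6→7: √(1.4585² + 1.7725²) = 2.2954 (running 16.0808)
  edge 7→8: √(1.0685² + 2.6820²) = 2.8870 (running 18.9678)
  edge 8→1: √(-1.2520² + 4.1075²) = 4.2941 (running 23.2619)
Perimeter = 23.2619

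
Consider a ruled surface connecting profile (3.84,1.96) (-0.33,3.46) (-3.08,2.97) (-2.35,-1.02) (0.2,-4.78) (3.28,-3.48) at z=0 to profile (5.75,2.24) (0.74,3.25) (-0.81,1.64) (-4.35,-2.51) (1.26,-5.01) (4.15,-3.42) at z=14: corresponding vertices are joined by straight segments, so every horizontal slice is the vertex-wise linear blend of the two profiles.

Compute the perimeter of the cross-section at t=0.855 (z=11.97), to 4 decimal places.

Perimeter at t=0.855: 27.2491

Cross-section at t=0.855: each vertex is (1-t)·p0[i] + t·p1[i].
  v1: (1-0.855)·(3.84,1.96) + 0.855·(5.75,2.24) = (5.4730,2.1994)
  v2: (1-0.855)·(-0.33,3.46) + 0.855·(0.74,3.25) = (0.5848,3.2805)
  v3: (1-0.855)·(-3.08,2.97) + 0.855·(-0.81,1.64) = (-1.1392,1.8329)
  v4: (1-0.855)·(-2.35,-1.02) + 0.855·(-4.35,-2.51) = (-4.0600,-2.2939)
  v5: (1-0.855)·(0.2,-4.78) + 0.855·(1.26,-5.01) = (1.1063,-4.9767)
  v6: (1-0.855)·(3.28,-3.48) + 0.855·(4.15,-3.42) = (4.0239,-3.4287)
Perimeter = Σ |v_{i+1} − v_i|:
  edge 1→2: √(-4.8882² + 1.0810²) = 5.0063 (running 5.0063)
  edge 2→3: √(-1.7240² + -1.4476²) = 2.2512 (running 7.2575)
  edge 3→4: √(-2.9208² + -4.1268²) = 5.0559 (running 12.3133)
  edge 4→5: √(5.1663² + -2.6827²) = 5.8213 (running 18.1346)
  edge 5→6: √(2.9176² + 1.5480²) = 3.3028 (running 21.4374)
  edge 6→1: √(1.4492² + 5.6281²) = 5.8117 (running 27.2491)
Perimeter = 27.2491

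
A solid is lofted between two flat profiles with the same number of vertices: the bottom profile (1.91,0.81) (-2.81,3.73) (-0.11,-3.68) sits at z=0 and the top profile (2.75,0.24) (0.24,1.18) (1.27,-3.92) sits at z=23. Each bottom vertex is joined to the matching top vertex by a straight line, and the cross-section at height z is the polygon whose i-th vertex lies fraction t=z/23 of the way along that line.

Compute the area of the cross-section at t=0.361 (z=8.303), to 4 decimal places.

Cross-section at t=0.361: each vertex is (1-t)·p0[i] + t·p1[i].
  v1: (1-0.361)·(1.91,0.81) + 0.361·(2.75,0.24) = (2.2132,0.6042)
  v2: (1-0.361)·(-2.81,3.73) + 0.361·(0.24,1.18) = (-1.7089,2.8095)
  v3: (1-0.361)·(-0.11,-3.68) + 0.361·(1.27,-3.92) = (0.3882,-3.7666)
Shoelace sum Σ(x_i·y_{i+1} − x_{i+1}·y_i):
  i=1: 2.2132·2.8095 − -1.7089·0.6042 = +7.2506 (running +7.2506)
  i=2: -1.7089·-3.7666 − 0.3882·2.8095 = +5.3464 (running +12.5970)
  i=3: 0.3882·0.6042 − 2.2132·-3.7666 = +8.5710 (running +21.1680)
Area = |Σ|/2 = |21.1680|/2 = 10.5840

Area at t=0.361: 10.5840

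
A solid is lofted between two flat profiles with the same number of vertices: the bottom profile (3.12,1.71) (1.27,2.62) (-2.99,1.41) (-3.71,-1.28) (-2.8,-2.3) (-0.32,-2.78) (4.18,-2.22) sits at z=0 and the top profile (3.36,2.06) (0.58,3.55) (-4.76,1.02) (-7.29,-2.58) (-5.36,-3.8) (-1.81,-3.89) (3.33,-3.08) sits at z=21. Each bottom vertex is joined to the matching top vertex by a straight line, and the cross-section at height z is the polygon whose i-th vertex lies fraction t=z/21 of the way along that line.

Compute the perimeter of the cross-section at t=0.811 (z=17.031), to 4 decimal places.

Cross-section at t=0.811: each vertex is (1-t)·p0[i] + t·p1[i].
  v1: (1-0.811)·(3.12,1.71) + 0.811·(3.36,2.06) = (3.3146,1.9939)
  v2: (1-0.811)·(1.27,2.62) + 0.811·(0.58,3.55) = (0.7104,3.3742)
  v3: (1-0.811)·(-2.99,1.41) + 0.811·(-4.76,1.02) = (-4.4255,1.0937)
  v4: (1-0.811)·(-3.71,-1.28) + 0.811·(-7.29,-2.58) = (-6.6134,-2.3343)
  v5: (1-0.811)·(-2.8,-2.3) + 0.811·(-5.36,-3.8) = (-4.8762,-3.5165)
  v6: (1-0.811)·(-0.32,-2.78) + 0.811·(-1.81,-3.89) = (-1.5284,-3.6802)
  v7: (1-0.811)·(4.18,-2.22) + 0.811·(3.33,-3.08) = (3.4907,-2.9175)
Perimeter = Σ |v_{i+1} − v_i|:
  edge 1→2: √(-2.6042² + 1.3804²) = 2.9475 (running 2.9475)
  edge 2→3: √(-5.1359² + -2.2805²) = 5.6194 (running 8.5669)
  edge 3→4: √(-2.1879² + -3.4280²) = 4.0667 (running 12.6336)
  edge 4→5: √(1.7372² + -1.1822²) = 2.1013 (running 14.7349)
  edge 5→6: √(3.3478² + -0.1637²) = 3.3518 (running 18.0867)
  edge 6→7: √(5.0190² + 0.7627²) = 5.0767 (running 23.1634)
  edge 7→1: √(-0.1760² + 4.9113²) = 4.9145 (running 28.0778)
Perimeter = 28.0778

Perimeter at t=0.811: 28.0778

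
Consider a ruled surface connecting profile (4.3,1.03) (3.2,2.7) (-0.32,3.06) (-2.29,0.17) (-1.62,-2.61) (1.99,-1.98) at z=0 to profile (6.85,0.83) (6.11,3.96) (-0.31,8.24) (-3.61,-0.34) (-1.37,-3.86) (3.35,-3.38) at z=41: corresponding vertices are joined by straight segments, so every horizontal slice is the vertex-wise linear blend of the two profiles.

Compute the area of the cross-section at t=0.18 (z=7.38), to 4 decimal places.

Area at t=0.18: 33.0376

Cross-section at t=0.18: each vertex is (1-t)·p0[i] + t·p1[i].
  v1: (1-0.18)·(4.3,1.03) + 0.18·(6.85,0.83) = (4.7590,0.9940)
  v2: (1-0.18)·(3.2,2.7) + 0.18·(6.11,3.96) = (3.7238,2.9268)
  v3: (1-0.18)·(-0.32,3.06) + 0.18·(-0.31,8.24) = (-0.3182,3.9924)
  v4: (1-0.18)·(-2.29,0.17) + 0.18·(-3.61,-0.34) = (-2.5276,0.0782)
  v5: (1-0.18)·(-1.62,-2.61) + 0.18·(-1.37,-3.86) = (-1.5750,-2.8350)
  v6: (1-0.18)·(1.99,-1.98) + 0.18·(3.35,-3.38) = (2.2348,-2.2320)
Shoelace sum Σ(x_i·y_{i+1} − x_{i+1}·y_i):
  i=1: 4.7590·2.9268 − 3.7238·0.9940 = +10.2272 (running +10.2272)
  i=2: 3.7238·3.9924 − -0.3182·2.9268 = +15.7982 (running +26.0254)
  i=3: -0.3182·0.0782 − -2.5276·3.9924 = +10.0663 (running +36.0917)
  i=4: -2.5276·-2.8350 − -1.5750·0.0782 = +7.2889 (running +43.3806)
  i=5: -1.5750·-2.2320 − 2.2348·-2.8350 = +9.8511 (running +53.2317)
  i=6: 2.2348·0.9940 − 4.7590·-2.2320 = +12.8435 (running +66.0751)
Area = |Σ|/2 = |66.0751|/2 = 33.0376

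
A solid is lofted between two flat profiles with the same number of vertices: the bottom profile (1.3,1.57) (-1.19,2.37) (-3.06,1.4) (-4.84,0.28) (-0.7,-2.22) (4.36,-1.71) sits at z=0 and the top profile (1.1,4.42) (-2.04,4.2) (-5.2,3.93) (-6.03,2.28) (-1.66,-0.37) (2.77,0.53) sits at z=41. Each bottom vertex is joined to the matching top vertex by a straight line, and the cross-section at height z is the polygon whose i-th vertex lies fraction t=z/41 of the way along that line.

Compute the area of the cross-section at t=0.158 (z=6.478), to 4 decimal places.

Cross-section at t=0.158: each vertex is (1-t)·p0[i] + t·p1[i].
  v1: (1-0.158)·(1.3,1.57) + 0.158·(1.1,4.42) = (1.2684,2.0203)
  v2: (1-0.158)·(-1.19,2.37) + 0.158·(-2.04,4.2) = (-1.3243,2.6591)
  v3: (1-0.158)·(-3.06,1.4) + 0.158·(-5.2,3.93) = (-3.3981,1.7997)
  v4: (1-0.158)·(-4.84,0.28) + 0.158·(-6.03,2.28) = (-5.0280,0.5960)
  v5: (1-0.158)·(-0.7,-2.22) + 0.158·(-1.66,-0.37) = (-0.8517,-1.9277)
  v6: (1-0.158)·(4.36,-1.71) + 0.158·(2.77,0.53) = (4.1088,-1.3561)
Shoelace sum Σ(x_i·y_{i+1} − x_{i+1}·y_i):
  i=1: 1.2684·2.6591 − -1.3243·2.0203 = +6.0483 (running +6.0483)
  i=2: -1.3243·1.7997 − -3.3981·2.6591 = +6.6527 (running +12.7010)
  i=3: -3.3981·0.5960 − -5.0280·1.7997 = +7.0238 (running +19.7249)
  i=4: -5.0280·-1.9277 − -0.8517·0.5960 = +10.2001 (running +29.9250)
  i=5: -0.8517·-1.3561 − 4.1088·-1.9277 = +9.0754 (running +39.0004)
  i=6: 4.1088·2.0203 − 1.2684·-1.3561 = +10.0210 (running +49.0214)
Area = |Σ|/2 = |49.0214|/2 = 24.5107

Area at t=0.158: 24.5107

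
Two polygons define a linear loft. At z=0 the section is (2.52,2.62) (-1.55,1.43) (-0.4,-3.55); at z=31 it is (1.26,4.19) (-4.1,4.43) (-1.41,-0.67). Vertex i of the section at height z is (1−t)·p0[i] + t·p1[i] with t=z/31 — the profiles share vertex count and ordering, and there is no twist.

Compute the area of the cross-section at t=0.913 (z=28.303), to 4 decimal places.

Cross-section at t=0.913: each vertex is (1-t)·p0[i] + t·p1[i].
  v1: (1-0.913)·(2.52,2.62) + 0.913·(1.26,4.19) = (1.3696,4.0534)
  v2: (1-0.913)·(-1.55,1.43) + 0.913·(-4.1,4.43) = (-3.8781,4.1690)
  v3: (1-0.913)·(-0.4,-3.55) + 0.913·(-1.41,-0.67) = (-1.3221,-0.9206)
Shoelace sum Σ(x_i·y_{i+1} − x_{i+1}·y_i):
  i=1: 1.3696·4.1690 − -3.8781·4.0534 = +21.4297 (running +21.4297)
  i=2: -3.8781·-0.9206 − -1.3221·4.1690 = +9.0820 (running +30.5117)
  i=3: -1.3221·4.0534 − 1.3696·-0.9206 = -4.0983 (running +26.4134)
Area = |Σ|/2 = |26.4134|/2 = 13.2067

Area at t=0.913: 13.2067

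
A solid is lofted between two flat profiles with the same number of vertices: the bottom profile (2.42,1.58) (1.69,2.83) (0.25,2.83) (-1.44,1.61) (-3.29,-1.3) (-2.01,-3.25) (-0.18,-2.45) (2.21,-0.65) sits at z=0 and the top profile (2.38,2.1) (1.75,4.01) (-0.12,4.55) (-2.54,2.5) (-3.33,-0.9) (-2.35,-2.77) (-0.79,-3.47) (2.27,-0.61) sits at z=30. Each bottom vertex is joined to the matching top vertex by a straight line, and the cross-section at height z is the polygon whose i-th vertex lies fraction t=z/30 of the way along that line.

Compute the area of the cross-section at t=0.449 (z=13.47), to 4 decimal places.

Cross-section at t=0.449: each vertex is (1-t)·p0[i] + t·p1[i].
  v1: (1-0.449)·(2.42,1.58) + 0.449·(2.38,2.1) = (2.4020,1.8135)
  v2: (1-0.449)·(1.69,2.83) + 0.449·(1.75,4.01) = (1.7169,3.3598)
  v3: (1-0.449)·(0.25,2.83) + 0.449·(-0.12,4.55) = (0.0839,3.6023)
  v4: (1-0.449)·(-1.44,1.61) + 0.449·(-2.54,2.5) = (-1.9339,2.0096)
  v5: (1-0.449)·(-3.29,-1.3) + 0.449·(-3.33,-0.9) = (-3.3080,-1.1204)
  v6: (1-0.449)·(-2.01,-3.25) + 0.449·(-2.35,-2.77) = (-2.1627,-3.0345)
  v7: (1-0.449)·(-0.18,-2.45) + 0.449·(-0.79,-3.47) = (-0.4539,-2.9080)
  v8: (1-0.449)·(2.21,-0.65) + 0.449·(2.27,-0.61) = (2.2369,-0.6320)
Shoelace sum Σ(x_i·y_{i+1} − x_{i+1}·y_i):
  i=1: 2.4020·3.3598 − 1.7169·1.8135 = +4.9568 (running +4.9568)
  i=2: 1.7169·3.6023 − 0.0839·3.3598 = +5.9031 (running +10.8599)
  i=3: 0.0839·2.0096 − -1.9339·3.6023 = +7.1350 (running +17.9949)
  i=4: -1.9339·-1.1204 − -3.3080·2.0096 = +8.8145 (running +26.8093)
  i=5: -3.3080·-3.0345 − -2.1627·-1.1204 = +7.6149 (running +34.4242)
  i=6: -2.1627·-2.9080 − -0.4539·-3.0345 = +4.9117 (running +39.3359)
  i=7: -0.4539·-0.6320 − 2.2369·-2.9080 = +6.7919 (running +46.1277)
  i=8: 2.2369·1.8135 − 2.4020·-0.6320 = +5.5748 (running +51.7026)
Area = |Σ|/2 = |51.7026|/2 = 25.8513

Area at t=0.449: 25.8513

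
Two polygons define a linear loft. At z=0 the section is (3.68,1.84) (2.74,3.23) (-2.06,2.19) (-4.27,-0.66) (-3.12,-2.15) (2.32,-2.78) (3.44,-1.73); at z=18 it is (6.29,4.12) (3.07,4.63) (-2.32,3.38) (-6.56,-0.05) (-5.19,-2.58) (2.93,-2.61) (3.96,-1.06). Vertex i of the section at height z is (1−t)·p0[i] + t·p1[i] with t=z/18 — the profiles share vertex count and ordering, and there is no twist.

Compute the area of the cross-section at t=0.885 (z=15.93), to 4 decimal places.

Cross-section at t=0.885: each vertex is (1-t)·p0[i] + t·p1[i].
  v1: (1-0.885)·(3.68,1.84) + 0.885·(6.29,4.12) = (5.9898,3.8578)
  v2: (1-0.885)·(2.74,3.23) + 0.885·(3.07,4.63) = (3.0320,4.4690)
  v3: (1-0.885)·(-2.06,2.19) + 0.885·(-2.32,3.38) = (-2.2901,3.2431)
  v4: (1-0.885)·(-4.27,-0.66) + 0.885·(-6.56,-0.05) = (-6.2966,-0.1202)
  v5: (1-0.885)·(-3.12,-2.15) + 0.885·(-5.19,-2.58) = (-4.9520,-2.5305)
  v6: (1-0.885)·(2.32,-2.78) + 0.885·(2.93,-2.61) = (2.8599,-2.6296)
  v7: (1-0.885)·(3.44,-1.73) + 0.885·(3.96,-1.06) = (3.9002,-1.1371)
Shoelace sum Σ(x_i·y_{i+1} − x_{i+1}·y_i):
  i=1: 5.9898·4.4690 − 3.0320·3.8578 = +15.0716 (running +15.0716)
  i=2: 3.0320·3.2431 − -2.2901·4.4690 = +20.0678 (running +35.1394)
  i=3: -2.2901·-0.1202 − -6.2966·3.2431 = +20.6961 (running +55.8356)
  i=4: -6.2966·-2.5305 − -4.9520·-0.1202 = +15.3390 (running +71.1746)
  i=5: -4.9520·-2.6296 − 2.8599·-2.5305 = +20.2584 (running +91.4330)
  i=6: 2.8599·-1.1371 − 3.9002·-2.6296 = +7.0040 (running +98.4370)
  i=7: 3.9002·3.8578 − 5.9898·-1.1371 = +21.8570 (running +120.2939)
Area = |Σ|/2 = |120.2939|/2 = 60.1470

Area at t=0.885: 60.1470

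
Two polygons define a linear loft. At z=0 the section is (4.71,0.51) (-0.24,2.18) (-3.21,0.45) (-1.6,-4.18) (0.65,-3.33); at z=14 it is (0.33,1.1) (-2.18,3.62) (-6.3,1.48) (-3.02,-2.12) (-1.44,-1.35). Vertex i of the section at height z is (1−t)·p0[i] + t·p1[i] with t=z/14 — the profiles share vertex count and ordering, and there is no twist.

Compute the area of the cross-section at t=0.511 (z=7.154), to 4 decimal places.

Cross-section at t=0.511: each vertex is (1-t)·p0[i] + t·p1[i].
  v1: (1-0.511)·(4.71,0.51) + 0.511·(0.33,1.1) = (2.4718,0.8115)
  v2: (1-0.511)·(-0.24,2.18) + 0.511·(-2.18,3.62) = (-1.2313,2.9158)
  v3: (1-0.511)·(-3.21,0.45) + 0.511·(-6.3,1.48) = (-4.7890,0.9763)
  v4: (1-0.511)·(-1.6,-4.18) + 0.511·(-3.02,-2.12) = (-2.3256,-3.1273)
  v5: (1-0.511)·(0.65,-3.33) + 0.511·(-1.44,-1.35) = (-0.4180,-2.3182)
Shoelace sum Σ(x_i·y_{i+1} − x_{i+1}·y_i):
  i=1: 2.4718·2.9158 − -1.2313·0.8115 = +8.2067 (running +8.2067)
  i=2: -1.2313·0.9763 − -4.7890·2.9158 = +12.7617 (running +20.9684)
  i=3: -4.7890·-3.1273 − -2.3256·0.9763 = +17.2474 (running +38.2158)
  i=4: -2.3256·-2.3182 − -0.4180·-3.1273 = +4.0841 (running +42.2999)
  i=5: -0.4180·0.8115 − 2.4718·-2.3182 = +5.3910 (running +47.6909)
Area = |Σ|/2 = |47.6909|/2 = 23.8454

Area at t=0.511: 23.8454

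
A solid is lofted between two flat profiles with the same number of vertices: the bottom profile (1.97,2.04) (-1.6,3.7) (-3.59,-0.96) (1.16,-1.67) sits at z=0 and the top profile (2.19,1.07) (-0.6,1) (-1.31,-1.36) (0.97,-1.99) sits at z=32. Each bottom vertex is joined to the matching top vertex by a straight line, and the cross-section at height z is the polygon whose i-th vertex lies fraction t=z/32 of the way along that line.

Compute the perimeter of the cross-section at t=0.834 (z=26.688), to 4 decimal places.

Cross-section at t=0.834: each vertex is (1-t)·p0[i] + t·p1[i].
  v1: (1-0.834)·(1.97,2.04) + 0.834·(2.19,1.07) = (2.1535,1.2310)
  v2: (1-0.834)·(-1.6,3.7) + 0.834·(-0.6,1) = (-0.7660,1.4482)
  v3: (1-0.834)·(-3.59,-0.96) + 0.834·(-1.31,-1.36) = (-1.6885,-1.2936)
  v4: (1-0.834)·(1.16,-1.67) + 0.834·(0.97,-1.99) = (1.0015,-1.9369)
Perimeter = Σ |v_{i+1} − v_i|:
  edge 1→2: √(-2.9195² + 0.2172²) = 2.9275 (running 2.9275)
  edge 2→3: √(-0.9225² + -2.7418²) = 2.8928 (running 5.8204)
  edge 3→4: √(2.6900² + -0.6433²) = 2.7659 (running 8.5862)
  edge 4→1: √(1.1519² + 3.1679²) = 3.3708 (running 11.9571)
Perimeter = 11.9571

Perimeter at t=0.834: 11.9571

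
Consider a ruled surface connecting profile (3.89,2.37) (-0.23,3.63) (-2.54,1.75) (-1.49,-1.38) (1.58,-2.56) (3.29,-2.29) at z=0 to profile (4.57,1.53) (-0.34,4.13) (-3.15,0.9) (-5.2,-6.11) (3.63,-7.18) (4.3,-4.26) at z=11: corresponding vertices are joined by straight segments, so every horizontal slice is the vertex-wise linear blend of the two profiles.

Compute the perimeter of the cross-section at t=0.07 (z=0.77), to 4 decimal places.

Perimeter at t=0.07: 21.0961

Cross-section at t=0.07: each vertex is (1-t)·p0[i] + t·p1[i].
  v1: (1-0.07)·(3.89,2.37) + 0.07·(4.57,1.53) = (3.9376,2.3112)
  v2: (1-0.07)·(-0.23,3.63) + 0.07·(-0.34,4.13) = (-0.2377,3.6650)
  v3: (1-0.07)·(-2.54,1.75) + 0.07·(-3.15,0.9) = (-2.5827,1.6905)
  v4: (1-0.07)·(-1.49,-1.38) + 0.07·(-5.2,-6.11) = (-1.7497,-1.7111)
  v5: (1-0.07)·(1.58,-2.56) + 0.07·(3.63,-7.18) = (1.7235,-2.8834)
  v6: (1-0.07)·(3.29,-2.29) + 0.07·(4.3,-4.26) = (3.3607,-2.4279)
Perimeter = Σ |v_{i+1} − v_i|:
  edge 1→2: √(-4.1753² + 1.3538²) = 4.3893 (running 4.3893)
  edge 2→3: √(-2.3450² + -1.9745²) = 3.0656 (running 7.4549)
  edge 3→4: √(0.8330² + -3.4016²) = 3.5021 (running 10.9570)
  edge 4→5: √(3.4732² + -1.1723²) = 3.6657 (running 14.6227)
  edge 5→6: √(1.6372² + 0.4555²) = 1.6994 (running 16.3221)
  edge 6→1: √(0.5769² + 4.7391²) = 4.7741 (running 21.0961)
Perimeter = 21.0961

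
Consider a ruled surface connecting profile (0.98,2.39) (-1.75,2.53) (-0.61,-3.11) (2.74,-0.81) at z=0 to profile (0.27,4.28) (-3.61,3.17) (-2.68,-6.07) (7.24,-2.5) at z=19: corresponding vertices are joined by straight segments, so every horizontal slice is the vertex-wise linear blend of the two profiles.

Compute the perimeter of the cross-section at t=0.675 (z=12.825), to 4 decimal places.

Perimeter at t=0.675: 27.8148

Cross-section at t=0.675: each vertex is (1-t)·p0[i] + t·p1[i].
  v1: (1-0.675)·(0.98,2.39) + 0.675·(0.27,4.28) = (0.5008,3.6658)
  v2: (1-0.675)·(-1.75,2.53) + 0.675·(-3.61,3.17) = (-3.0055,2.9620)
  v3: (1-0.675)·(-0.61,-3.11) + 0.675·(-2.68,-6.07) = (-2.0072,-5.1080)
  v4: (1-0.675)·(2.74,-0.81) + 0.675·(7.24,-2.5) = (5.7775,-1.9507)
Perimeter = Σ |v_{i+1} − v_i|:
  edge 1→2: √(-3.5062² + -0.7037²) = 3.5762 (running 3.5762)
  edge 2→3: √(0.9982² + -8.0700²) = 8.1315 (running 11.7077)
  edge 3→4: √(7.7848² + 3.1573²) = 8.4006 (running 20.1083)
  edge 4→1: √(-5.2768² + 5.6165²) = 7.7064 (running 27.8148)
Perimeter = 27.8148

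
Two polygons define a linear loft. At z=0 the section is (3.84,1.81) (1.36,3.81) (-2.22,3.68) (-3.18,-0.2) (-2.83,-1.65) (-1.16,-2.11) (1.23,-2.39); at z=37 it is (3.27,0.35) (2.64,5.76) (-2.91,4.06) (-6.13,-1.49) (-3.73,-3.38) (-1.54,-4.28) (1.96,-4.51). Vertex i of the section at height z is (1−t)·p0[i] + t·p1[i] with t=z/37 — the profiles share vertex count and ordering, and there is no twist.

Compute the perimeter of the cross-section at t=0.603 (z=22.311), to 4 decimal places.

Perimeter at t=0.603: 27.0436

Cross-section at t=0.603: each vertex is (1-t)·p0[i] + t·p1[i].
  v1: (1-0.603)·(3.84,1.81) + 0.603·(3.27,0.35) = (3.4963,0.9296)
  v2: (1-0.603)·(1.36,3.81) + 0.603·(2.64,5.76) = (2.1318,4.9859)
  v3: (1-0.603)·(-2.22,3.68) + 0.603·(-2.91,4.06) = (-2.6361,3.9091)
  v4: (1-0.603)·(-3.18,-0.2) + 0.603·(-6.13,-1.49) = (-4.9588,-0.9779)
  v5: (1-0.603)·(-2.83,-1.65) + 0.603·(-3.73,-3.38) = (-3.3727,-2.6932)
  v6: (1-0.603)·(-1.16,-2.11) + 0.603·(-1.54,-4.28) = (-1.3891,-3.4185)
  v7: (1-0.603)·(1.23,-2.39) + 0.603·(1.96,-4.51) = (1.6702,-3.6684)
Perimeter = Σ |v_{i+1} − v_i|:
  edge 1→2: √(-1.3645² + 4.0562²) = 4.2796 (running 4.2796)
  edge 2→3: √(-4.7679² + -1.0767²) = 4.8880 (running 9.1675)
  edge 3→4: √(-2.3228² + -4.8870²) = 5.4109 (running 14.5785)
  edge 4→5: √(1.5861² + -1.7153²) = 2.3363 (running 16.9148)
  edge 5→6: √(1.9836² + -0.7253²) = 2.1120 (running 19.0268)
  edge 6→7: √(3.0593² + -0.2498²) = 3.0695 (running 22.0963)
  edge 7→1: √(1.8261² + 4.5980²) = 4.9473 (running 27.0436)
Perimeter = 27.0436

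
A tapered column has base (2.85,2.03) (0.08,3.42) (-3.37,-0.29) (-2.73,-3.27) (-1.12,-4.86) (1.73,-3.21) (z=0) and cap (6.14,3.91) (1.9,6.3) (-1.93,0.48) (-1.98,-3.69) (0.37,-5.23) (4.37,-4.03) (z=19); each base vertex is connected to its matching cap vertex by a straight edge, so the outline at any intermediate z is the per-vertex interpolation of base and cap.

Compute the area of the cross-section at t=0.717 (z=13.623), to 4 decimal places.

Area at t=0.717: 53.9180

Cross-section at t=0.717: each vertex is (1-t)·p0[i] + t·p1[i].
  v1: (1-0.717)·(2.85,2.03) + 0.717·(6.14,3.91) = (5.2089,3.3780)
  v2: (1-0.717)·(0.08,3.42) + 0.717·(1.9,6.3) = (1.3849,5.4850)
  v3: (1-0.717)·(-3.37,-0.29) + 0.717·(-1.93,0.48) = (-2.3375,0.2621)
  v4: (1-0.717)·(-2.73,-3.27) + 0.717·(-1.98,-3.69) = (-2.1923,-3.5711)
  v5: (1-0.717)·(-1.12,-4.86) + 0.717·(0.37,-5.23) = (-0.0517,-5.1253)
  v6: (1-0.717)·(1.73,-3.21) + 0.717·(4.37,-4.03) = (3.6229,-3.7979)
Shoelace sum Σ(x_i·y_{i+1} − x_{i+1}·y_i):
  i=1: 5.2089·5.4850 − 1.3849·3.3780 = +23.8925 (running +23.8925)
  i=2: 1.3849·0.2621 − -2.3375·5.4850 = +13.1842 (running +37.0767)
  i=3: -2.3375·-3.5711 − -2.1923·0.2621 = +8.9222 (running +45.9989)
  i=4: -2.1923·-5.1253 − -0.0517·-3.5711 = +11.0514 (running +57.0503)
  i=5: -0.0517·-3.7979 − 3.6229·-5.1253 = +18.7646 (running +75.8148)
  i=6: 3.6229·3.3780 − 5.2089·-3.7979 = +32.0211 (running +107.8360)
Area = |Σ|/2 = |107.8360|/2 = 53.9180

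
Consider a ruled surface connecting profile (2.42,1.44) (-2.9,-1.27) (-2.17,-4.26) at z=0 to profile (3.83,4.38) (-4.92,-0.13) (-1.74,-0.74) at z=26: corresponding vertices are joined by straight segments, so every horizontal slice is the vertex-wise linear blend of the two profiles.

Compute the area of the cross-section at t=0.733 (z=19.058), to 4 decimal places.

Area at t=0.733: 9.9674

Cross-section at t=0.733: each vertex is (1-t)·p0[i] + t·p1[i].
  v1: (1-0.733)·(2.42,1.44) + 0.733·(3.83,4.38) = (3.4535,3.5950)
  v2: (1-0.733)·(-2.9,-1.27) + 0.733·(-4.92,-0.13) = (-4.3807,-0.4344)
  v3: (1-0.733)·(-2.17,-4.26) + 0.733·(-1.74,-0.74) = (-1.8548,-1.6798)
Shoelace sum Σ(x_i·y_{i+1} − x_{i+1}·y_i):
  i=1: 3.4535·-0.4344 − -4.3807·3.5950 = +14.2484 (running +14.2484)
  i=2: -4.3807·-1.6798 − -1.8548·-0.4344 = +6.5531 (running +20.8015)
  i=3: -1.8548·3.5950 − 3.4535·-1.6798 = -0.8667 (running +19.9348)
Area = |Σ|/2 = |19.9348|/2 = 9.9674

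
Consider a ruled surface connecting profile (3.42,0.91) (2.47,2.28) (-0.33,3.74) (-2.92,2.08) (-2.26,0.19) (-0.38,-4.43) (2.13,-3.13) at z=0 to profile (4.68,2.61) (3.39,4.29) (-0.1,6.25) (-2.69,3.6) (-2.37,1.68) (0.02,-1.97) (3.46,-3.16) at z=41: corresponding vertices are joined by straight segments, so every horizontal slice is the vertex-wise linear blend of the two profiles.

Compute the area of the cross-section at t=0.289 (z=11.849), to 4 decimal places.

Cross-section at t=0.289: each vertex is (1-t)·p0[i] + t·p1[i].
  v1: (1-0.289)·(3.42,0.91) + 0.289·(4.68,2.61) = (3.7841,1.4013)
  v2: (1-0.289)·(2.47,2.28) + 0.289·(3.39,4.29) = (2.7359,2.8609)
  v3: (1-0.289)·(-0.33,3.74) + 0.289·(-0.1,6.25) = (-0.2635,4.4654)
  v4: (1-0.289)·(-2.92,2.08) + 0.289·(-2.69,3.6) = (-2.8535,2.5193)
  v5: (1-0.289)·(-2.26,0.19) + 0.289·(-2.37,1.68) = (-2.2918,0.6206)
  v6: (1-0.289)·(-0.38,-4.43) + 0.289·(0.02,-1.97) = (-0.2644,-3.7191)
  v7: (1-0.289)·(2.13,-3.13) + 0.289·(3.46,-3.16) = (2.5144,-3.1387)
Shoelace sum Σ(x_i·y_{i+1} − x_{i+1}·y_i):
  i=1: 3.7841·2.8609 − 2.7359·1.4013 = +6.9922 (running +6.9922)
  i=2: 2.7359·4.4654 − -0.2635·2.8609 = +12.9707 (running +19.9629)
  i=3: -0.2635·2.5193 − -2.8535·4.4654 = +12.0782 (running +32.0411)
  i=4: -2.8535·0.6206 − -2.2918·2.5193 = +4.0027 (running +36.0439)
  i=5: -2.2918·-3.7191 − -0.2644·0.6206 = +8.6874 (running +44.7313)
  i=6: -0.2644·-3.1387 − 2.5144·-3.7191 = +10.1810 (running +54.9122)
  i=7: 2.5144·1.4013 − 3.7841·-3.1387 = +15.4006 (running +70.3128)
Area = |Σ|/2 = |70.3128|/2 = 35.1564

Area at t=0.289: 35.1564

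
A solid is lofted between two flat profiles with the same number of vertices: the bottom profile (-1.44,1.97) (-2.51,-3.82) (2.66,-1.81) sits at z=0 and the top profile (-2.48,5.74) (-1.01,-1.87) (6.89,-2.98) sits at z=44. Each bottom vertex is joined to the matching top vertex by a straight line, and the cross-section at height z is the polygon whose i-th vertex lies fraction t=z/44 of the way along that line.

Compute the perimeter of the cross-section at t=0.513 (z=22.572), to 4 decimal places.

Perimeter at t=0.513: 22.5930

Cross-section at t=0.513: each vertex is (1-t)·p0[i] + t·p1[i].
  v1: (1-0.513)·(-1.44,1.97) + 0.513·(-2.48,5.74) = (-1.9735,3.9040)
  v2: (1-0.513)·(-2.51,-3.82) + 0.513·(-1.01,-1.87) = (-1.7405,-2.8197)
  v3: (1-0.513)·(2.66,-1.81) + 0.513·(6.89,-2.98) = (4.8300,-2.4102)
Perimeter = Σ |v_{i+1} − v_i|:
  edge 1→2: √(0.2330² + -6.7237²) = 6.7277 (running 6.7277)
  edge 2→3: √(6.5705² + 0.4094²) = 6.5832 (running 13.3109)
  edge 3→1: √(-6.8035² + 6.3142²) = 9.2821 (running 22.5930)
Perimeter = 22.5930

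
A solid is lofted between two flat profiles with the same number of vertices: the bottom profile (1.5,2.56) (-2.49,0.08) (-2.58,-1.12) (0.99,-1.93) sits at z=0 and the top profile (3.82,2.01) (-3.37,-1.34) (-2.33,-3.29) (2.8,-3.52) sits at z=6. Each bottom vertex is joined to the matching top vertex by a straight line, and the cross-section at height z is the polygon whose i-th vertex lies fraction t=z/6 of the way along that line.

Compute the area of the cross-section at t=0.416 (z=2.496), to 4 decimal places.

Cross-section at t=0.416: each vertex is (1-t)·p0[i] + t·p1[i].
  v1: (1-0.416)·(1.5,2.56) + 0.416·(3.82,2.01) = (2.4651,2.3312)
  v2: (1-0.416)·(-2.49,0.08) + 0.416·(-3.37,-1.34) = (-2.8561,-0.5107)
  v3: (1-0.416)·(-2.58,-1.12) + 0.416·(-2.33,-3.29) = (-2.4760,-2.0227)
  v4: (1-0.416)·(0.99,-1.93) + 0.416·(2.8,-3.52) = (1.7430,-2.5914)
Shoelace sum Σ(x_i·y_{i+1} − x_{i+1}·y_i):
  i=1: 2.4651·-0.5107 − -2.8561·2.3312 = +5.3991 (running +5.3991)
  i=2: -2.8561·-2.0227 − -2.4760·-0.5107 = +4.5125 (running +9.9116)
  i=3: -2.4760·-2.5914 − 1.7430·-2.0227 = +9.9419 (running +19.8535)
  i=4: 1.7430·2.3312 − 2.4651·-2.5914 = +10.4514 (running +30.3049)
Area = |Σ|/2 = |30.3049|/2 = 15.1525

Area at t=0.416: 15.1525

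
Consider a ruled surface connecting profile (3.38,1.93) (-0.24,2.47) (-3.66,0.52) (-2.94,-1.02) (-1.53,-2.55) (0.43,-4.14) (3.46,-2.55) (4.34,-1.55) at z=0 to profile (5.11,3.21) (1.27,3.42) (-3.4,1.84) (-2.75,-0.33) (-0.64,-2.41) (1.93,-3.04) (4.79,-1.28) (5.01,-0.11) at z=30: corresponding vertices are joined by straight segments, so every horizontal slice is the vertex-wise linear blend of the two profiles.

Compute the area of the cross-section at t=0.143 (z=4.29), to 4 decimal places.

Area at t=0.143: 35.2413

Cross-section at t=0.143: each vertex is (1-t)·p0[i] + t·p1[i].
  v1: (1-0.143)·(3.38,1.93) + 0.143·(5.11,3.21) = (3.6274,2.1130)
  v2: (1-0.143)·(-0.24,2.47) + 0.143·(1.27,3.42) = (-0.0241,2.6058)
  v3: (1-0.143)·(-3.66,0.52) + 0.143·(-3.4,1.84) = (-3.6228,0.7088)
  v4: (1-0.143)·(-2.94,-1.02) + 0.143·(-2.75,-0.33) = (-2.9128,-0.9213)
  v5: (1-0.143)·(-1.53,-2.55) + 0.143·(-0.64,-2.41) = (-1.4027,-2.5300)
  v6: (1-0.143)·(0.43,-4.14) + 0.143·(1.93,-3.04) = (0.6445,-3.9827)
  v7: (1-0.143)·(3.46,-2.55) + 0.143·(4.79,-1.28) = (3.6502,-2.3684)
  v8: (1-0.143)·(4.34,-1.55) + 0.143·(5.01,-0.11) = (4.4358,-1.3441)
Shoelace sum Σ(x_i·y_{i+1} − x_{i+1}·y_i):
  i=1: 3.6274·2.6058 − -0.0241·2.1130 = +9.5033 (running +9.5033)
  i=2: -0.0241·0.7088 − -3.6228·2.6058 = +9.4235 (running +18.9268)
  i=3: -3.6228·-0.9213 − -2.9128·0.7088 = +5.4023 (running +24.3291)
  i=4: -2.9128·-2.5300 − -1.4027·-0.9213 = +6.0770 (running +30.4061)
  i=5: -1.4027·-3.9827 − 0.6445·-2.5300 = +7.2172 (running +37.6233)
  i=6: 0.6445·-2.3684 − 3.6502·-3.9827 = +13.0112 (running +50.6345)
  i=7: 3.6502·-1.3441 − 4.4358·-2.3684 = +5.5996 (running +56.2341)
  i=8: 4.4358·2.1130 − 3.6274·-1.3441 = +14.2485 (running +70.4826)
Area = |Σ|/2 = |70.4826|/2 = 35.2413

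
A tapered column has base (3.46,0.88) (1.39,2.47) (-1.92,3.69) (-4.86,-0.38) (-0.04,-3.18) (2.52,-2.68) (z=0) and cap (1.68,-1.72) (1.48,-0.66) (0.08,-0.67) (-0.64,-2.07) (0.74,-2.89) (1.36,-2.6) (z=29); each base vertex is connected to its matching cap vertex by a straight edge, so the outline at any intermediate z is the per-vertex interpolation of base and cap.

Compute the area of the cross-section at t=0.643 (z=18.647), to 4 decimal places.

Area at t=0.643: 11.2469

Cross-section at t=0.643: each vertex is (1-t)·p0[i] + t·p1[i].
  v1: (1-0.643)·(3.46,0.88) + 0.643·(1.68,-1.72) = (2.3155,-0.7918)
  v2: (1-0.643)·(1.39,2.47) + 0.643·(1.48,-0.66) = (1.4479,0.4574)
  v3: (1-0.643)·(-1.92,3.69) + 0.643·(0.08,-0.67) = (-0.6340,0.8865)
  v4: (1-0.643)·(-4.86,-0.38) + 0.643·(-0.64,-2.07) = (-2.1465,-1.4667)
  v5: (1-0.643)·(-0.04,-3.18) + 0.643·(0.74,-2.89) = (0.4615,-2.9935)
  v6: (1-0.643)·(2.52,-2.68) + 0.643·(1.36,-2.6) = (1.7741,-2.6286)
Shoelace sum Σ(x_i·y_{i+1} − x_{i+1}·y_i):
  i=1: 2.3155·0.4574 − 1.4479·-0.7918 = +2.2055 (running +2.2055)
  i=2: 1.4479·0.8865 − -0.6340·0.4574 = +1.5736 (running +3.7791)
  i=3: -0.6340·-1.4667 − -2.1465·0.8865 = +2.8328 (running +6.6119)
  i=4: -2.1465·-2.9935 − 0.4615·-1.4667 = +7.1027 (running +13.7146)
  i=5: 0.4615·-2.6286 − 1.7741·-2.9935 = +4.0977 (running +17.8123)
  i=6: 1.7741·-0.7918 − 2.3155·-2.6286 = +4.6816 (running +22.4939)
Area = |Σ|/2 = |22.4939|/2 = 11.2469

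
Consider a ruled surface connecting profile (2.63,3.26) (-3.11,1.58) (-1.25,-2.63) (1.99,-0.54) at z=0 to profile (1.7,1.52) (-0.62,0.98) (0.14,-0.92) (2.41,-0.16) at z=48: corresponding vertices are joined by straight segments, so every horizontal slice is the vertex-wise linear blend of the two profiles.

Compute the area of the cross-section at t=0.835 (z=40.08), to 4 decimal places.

Cross-section at t=0.835: each vertex is (1-t)·p0[i] + t·p1[i].
  v1: (1-0.835)·(2.63,3.26) + 0.835·(1.7,1.52) = (1.8535,1.8071)
  v2: (1-0.835)·(-3.11,1.58) + 0.835·(-0.62,0.98) = (-1.0309,1.0790)
  v3: (1-0.835)·(-1.25,-2.63) + 0.835·(0.14,-0.92) = (-0.0894,-1.2022)
  v4: (1-0.835)·(1.99,-0.54) + 0.835·(2.41,-0.16) = (2.3407,-0.2227)
Shoelace sum Σ(x_i·y_{i+1} − x_{i+1}·y_i):
  i=1: 1.8535·1.0790 − -1.0309·1.8071 = +3.8627 (running +3.8627)
  i=2: -1.0309·-1.2022 − -0.0894·1.0790 = +1.3356 (running +5.1984)
  i=3: -0.0894·-0.2227 − 2.3407·-1.2022 = +2.8338 (running +8.0321)
  i=4: 2.3407·1.8071 − 1.8535·-0.2227 = +4.6426 (running +12.6748)
Area = |Σ|/2 = |12.6748|/2 = 6.3374

Area at t=0.835: 6.3374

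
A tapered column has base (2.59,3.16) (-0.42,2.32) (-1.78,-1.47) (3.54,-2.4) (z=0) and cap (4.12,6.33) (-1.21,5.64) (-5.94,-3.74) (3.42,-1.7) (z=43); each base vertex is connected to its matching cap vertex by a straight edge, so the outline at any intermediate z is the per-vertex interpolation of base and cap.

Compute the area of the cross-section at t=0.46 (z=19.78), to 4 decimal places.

Area at t=0.46: 35.9221

Cross-section at t=0.46: each vertex is (1-t)·p0[i] + t·p1[i].
  v1: (1-0.46)·(2.59,3.16) + 0.46·(4.12,6.33) = (3.2938,4.6182)
  v2: (1-0.46)·(-0.42,2.32) + 0.46·(-1.21,5.64) = (-0.7834,3.8472)
  v3: (1-0.46)·(-1.78,-1.47) + 0.46·(-5.94,-3.74) = (-3.6936,-2.5142)
  v4: (1-0.46)·(3.54,-2.4) + 0.46·(3.42,-1.7) = (3.4848,-2.0780)
Shoelace sum Σ(x_i·y_{i+1} − x_{i+1}·y_i):
  i=1: 3.2938·3.8472 − -0.7834·4.6182 = +16.2898 (running +16.2898)
  i=2: -0.7834·-2.5142 − -3.6936·3.8472 = +16.1796 (running +32.4694)
  i=3: -3.6936·-2.0780 − 3.4848·-2.5142 = +16.4368 (running +48.9062)
  i=4: 3.4848·4.6182 − 3.2938·-2.0780 = +22.9380 (running +71.8443)
Area = |Σ|/2 = |71.8443|/2 = 35.9221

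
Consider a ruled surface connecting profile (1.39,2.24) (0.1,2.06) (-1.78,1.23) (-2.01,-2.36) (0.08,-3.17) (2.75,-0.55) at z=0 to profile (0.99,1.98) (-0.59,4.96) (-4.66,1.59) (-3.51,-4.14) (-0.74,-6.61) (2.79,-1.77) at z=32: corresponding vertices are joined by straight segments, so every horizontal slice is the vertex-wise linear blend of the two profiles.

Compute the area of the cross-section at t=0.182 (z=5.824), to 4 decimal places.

Area at t=0.182: 22.3000

Cross-section at t=0.182: each vertex is (1-t)·p0[i] + t·p1[i].
  v1: (1-0.182)·(1.39,2.24) + 0.182·(0.99,1.98) = (1.3172,2.1927)
  v2: (1-0.182)·(0.1,2.06) + 0.182·(-0.59,4.96) = (-0.0256,2.5878)
  v3: (1-0.182)·(-1.78,1.23) + 0.182·(-4.66,1.59) = (-2.3042,1.2955)
  v4: (1-0.182)·(-2.01,-2.36) + 0.182·(-3.51,-4.14) = (-2.2830,-2.6840)
  v5: (1-0.182)·(0.08,-3.17) + 0.182·(-0.74,-6.61) = (-0.0692,-3.7961)
  v6: (1-0.182)·(2.75,-0.55) + 0.182·(2.79,-1.77) = (2.7573,-0.7720)
Shoelace sum Σ(x_i·y_{i+1} − x_{i+1}·y_i):
  i=1: 1.3172·2.5878 − -0.0256·2.1927 = +3.4647 (running +3.4647)
  i=2: -0.0256·1.2955 − -2.3042·2.5878 = +5.9296 (running +9.3943)
  i=3: -2.3042·-2.6840 − -2.2830·1.2955 = +9.1419 (running +18.5363)
  i=4: -2.2830·-3.7961 − -0.0692·-2.6840 = +8.4806 (running +27.0169)
  i=5: -0.0692·-0.7720 − 2.7573·-3.7961 = +10.5203 (running +37.5372)
  i=6: 2.7573·2.1927 − 1.3172·-0.7720 = +7.0628 (running +44.5999)
Area = |Σ|/2 = |44.5999|/2 = 22.3000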